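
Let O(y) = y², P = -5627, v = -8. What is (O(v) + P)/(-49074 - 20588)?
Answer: 5563/69662 ≈ 0.079857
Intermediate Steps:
(O(v) + P)/(-49074 - 20588) = ((-8)² - 5627)/(-49074 - 20588) = (64 - 5627)/(-69662) = -5563*(-1/69662) = 5563/69662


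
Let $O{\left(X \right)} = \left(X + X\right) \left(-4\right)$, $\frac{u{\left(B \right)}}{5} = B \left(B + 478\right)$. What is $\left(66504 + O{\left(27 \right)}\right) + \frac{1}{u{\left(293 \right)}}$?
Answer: $\frac{74873290321}{1129515} \approx 66288.0$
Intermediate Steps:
$u{\left(B \right)} = 5 B \left(478 + B\right)$ ($u{\left(B \right)} = 5 B \left(B + 478\right) = 5 B \left(478 + B\right)$)
$O{\left(X \right)} = - 8 X$ ($O{\left(X \right)} = 2 X \left(-4\right) = - 8 X$)
$\left(66504 + O{\left(27 \right)}\right) + \frac{1}{u{\left(293 \right)}} = \left(66504 - 216\right) + \frac{1}{5 \cdot 293 \left(478 + 293\right)} = \left(66504 - 216\right) + \frac{1}{5 \cdot 293 \cdot 771} = 66288 + \frac{1}{1129515} = \frac{74873290321}{1129515}$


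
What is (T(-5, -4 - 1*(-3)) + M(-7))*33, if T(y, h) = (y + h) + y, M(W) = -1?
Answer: -396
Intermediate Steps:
T(y, h) = h + 2*y (T(y, h) = (h + y) + y = h + 2*y)
(T(-5, -4 - 1*(-3)) + M(-7))*33 = (((-4 - 1*(-3)) + 2*(-5)) - 1)*33 = (((-4 + 3) - 10) - 1)*33 = ((-1 - 10) - 1)*33 = (-11 - 1)*33 = -12*33 = -396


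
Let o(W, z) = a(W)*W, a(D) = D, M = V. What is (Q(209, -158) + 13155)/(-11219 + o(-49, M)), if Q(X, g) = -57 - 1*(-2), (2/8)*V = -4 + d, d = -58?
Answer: -6550/4409 ≈ -1.4856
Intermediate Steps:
V = -248 (V = 4*(-4 - 58) = 4*(-62) = -248)
Q(X, g) = -55 (Q(X, g) = -57 + 2 = -55)
M = -248
o(W, z) = W**2 (o(W, z) = W*W = W**2)
(Q(209, -158) + 13155)/(-11219 + o(-49, M)) = (-55 + 13155)/(-11219 + (-49)**2) = 13100/(-11219 + 2401) = 13100/(-8818) = 13100*(-1/8818) = -6550/4409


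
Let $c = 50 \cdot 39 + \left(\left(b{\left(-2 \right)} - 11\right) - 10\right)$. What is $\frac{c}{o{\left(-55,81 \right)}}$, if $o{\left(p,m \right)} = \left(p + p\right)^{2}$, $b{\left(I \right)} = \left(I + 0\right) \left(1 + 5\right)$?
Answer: $\frac{1917}{12100} \approx 0.15843$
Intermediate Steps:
$b{\left(I \right)} = 6 I$ ($b{\left(I \right)} = I 6 = 6 I$)
$o{\left(p,m \right)} = 4 p^{2}$ ($o{\left(p,m \right)} = \left(2 p\right)^{2} = 4 p^{2}$)
$c = 1917$ ($c = 50 \cdot 39 + \left(\left(6 \left(-2\right) - 11\right) - 10\right) = 1950 - 33 = 1917$)
$\frac{c}{o{\left(-55,81 \right)}} = \frac{1917}{4 \left(-55\right)^{2}} = \frac{1917}{4 \cdot 3025} = \frac{1917}{12100}$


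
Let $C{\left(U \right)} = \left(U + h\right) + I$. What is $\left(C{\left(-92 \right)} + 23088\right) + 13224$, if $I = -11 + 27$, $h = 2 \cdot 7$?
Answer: $36250$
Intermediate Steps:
$h = 14$
$I = 16$
$C{\left(U \right)} = 30 + U$ ($C{\left(U \right)} = \left(U + 14\right) + 16 = \left(14 + U\right) + 16 = 30 + U$)
$\left(C{\left(-92 \right)} + 23088\right) + 13224 = \left(\left(30 - 92\right) + 23088\right) + 13224 = \left(-62 + 23088\right) + 13224 = 23026 + 13224 = 36250$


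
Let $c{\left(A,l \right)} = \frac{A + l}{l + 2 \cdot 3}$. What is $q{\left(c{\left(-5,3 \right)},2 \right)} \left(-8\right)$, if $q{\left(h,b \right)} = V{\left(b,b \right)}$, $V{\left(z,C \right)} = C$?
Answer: $-16$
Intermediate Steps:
$c{\left(A,l \right)} = \frac{A + l}{6 + l}$ ($c{\left(A,l \right)} = \frac{A + l}{l + 6} = \frac{A + l}{6 + l}$)
$q{\left(h,b \right)} = b$
$q{\left(c{\left(-5,3 \right)},2 \right)} \left(-8\right) = 2 \left(-8\right) = -16$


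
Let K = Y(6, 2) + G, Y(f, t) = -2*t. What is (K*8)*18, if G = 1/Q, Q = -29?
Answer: -16848/29 ≈ -580.97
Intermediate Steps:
G = -1/29 (G = 1/(-29) = -1/29 ≈ -0.034483)
K = -117/29 (K = -2*2 - 1/29 = -4 - 1/29 = -117/29 ≈ -4.0345)
(K*8)*18 = -117/29*8*18 = -936/29*18 = -16848/29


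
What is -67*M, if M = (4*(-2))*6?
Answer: 3216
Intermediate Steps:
M = -48 (M = -8*6 = -48)
-67*M = -67*(-48) = 3216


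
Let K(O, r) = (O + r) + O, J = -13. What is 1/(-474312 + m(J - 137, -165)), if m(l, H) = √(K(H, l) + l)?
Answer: -79052/37495312329 - I*√70/74990624658 ≈ -2.1083e-6 - 1.1157e-10*I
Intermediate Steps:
K(O, r) = r + 2*O
m(l, H) = √(2*H + 2*l) (m(l, H) = √((l + 2*H) + l) = √(2*H + 2*l))
1/(-474312 + m(J - 137, -165)) = 1/(-474312 + √(2*(-165) + 2*(-13 - 137))) = 1/(-474312 + √(-330 + 2*(-150))) = 1/(-474312 + √(-330 - 300)) = 1/(-474312 + √(-630)) = 1/(-474312 + 3*I*√70)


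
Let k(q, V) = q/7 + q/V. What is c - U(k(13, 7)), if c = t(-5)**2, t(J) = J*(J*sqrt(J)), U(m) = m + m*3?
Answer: -21979/7 ≈ -3139.9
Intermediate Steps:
k(q, V) = q/7 + q/V (k(q, V) = q*(1/7) + q/V = q/7 + q/V)
U(m) = 4*m (U(m) = m + 3*m = 4*m)
t(J) = J**(5/2) (t(J) = J*J**(3/2) = J**(5/2))
c = -3125 (c = ((-5)**(5/2))**2 = (25*I*sqrt(5))**2 = -3125)
c - U(k(13, 7)) = -3125 - 4*((1/7)*13 + 13/7) = -3125 - 4*(13/7 + 13*(1/7)) = -3125 - 4*(13/7 + 13/7) = -3125 - 4*26/7 = -3125 - 1*104/7 = -3125 - 104/7 = -21979/7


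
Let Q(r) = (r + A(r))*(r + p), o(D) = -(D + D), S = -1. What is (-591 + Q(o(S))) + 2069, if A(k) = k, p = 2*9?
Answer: 1558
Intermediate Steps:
p = 18
o(D) = -2*D
Q(r) = 2*r*(18 + r) (Q(r) = (r + r)*(r + 18) = (2*r)*(18 + r) = 2*r*(18 + r))
(-591 + Q(o(S))) + 2069 = (-591 + 2*(-2*(-1))*(18 - 2*(-1))) + 2069 = (-591 + 2*2*(18 + 2)) + 2069 = (-591 + 2*2*20) + 2069 = (-591 + 80) + 2069 = -511 + 2069 = 1558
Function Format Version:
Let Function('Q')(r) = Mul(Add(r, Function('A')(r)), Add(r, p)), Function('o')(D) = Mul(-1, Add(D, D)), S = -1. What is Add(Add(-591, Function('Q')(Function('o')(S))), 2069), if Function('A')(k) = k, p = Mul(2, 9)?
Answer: 1558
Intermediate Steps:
p = 18
Function('o')(D) = Mul(-2, D) (Function('o')(D) = Mul(-1, Mul(2, D)) = Mul(-2, D))
Function('Q')(r) = Mul(2, r, Add(18, r)) (Function('Q')(r) = Mul(Add(r, r), Add(r, 18)) = Mul(Mul(2, r), Add(18, r)) = Mul(2, r, Add(18, r)))
Add(Add(-591, Function('Q')(Function('o')(S))), 2069) = Add(Add(-591, Mul(2, Mul(-2, -1), Add(18, Mul(-2, -1)))), 2069) = Add(Add(-591, Mul(2, 2, Add(18, 2))), 2069) = Add(Add(-591, Mul(2, 2, 20)), 2069) = Add(Add(-591, 80), 2069) = Add(-511, 2069) = 1558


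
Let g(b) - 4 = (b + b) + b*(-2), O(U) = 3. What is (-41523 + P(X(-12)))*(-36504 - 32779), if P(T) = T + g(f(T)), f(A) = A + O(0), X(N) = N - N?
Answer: 2876560877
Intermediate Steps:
X(N) = 0
f(A) = 3 + A (f(A) = A + 3 = 3 + A)
g(b) = 4 (g(b) = 4 + ((b + b) + b*(-2)) = 4 + (2*b - 2*b) = 4 + 0 = 4)
P(T) = 4 + T (P(T) = T + 4 = 4 + T)
(-41523 + P(X(-12)))*(-36504 - 32779) = (-41523 + (4 + 0))*(-36504 - 32779) = (-41523 + 4)*(-69283) = -41519*(-69283) = 2876560877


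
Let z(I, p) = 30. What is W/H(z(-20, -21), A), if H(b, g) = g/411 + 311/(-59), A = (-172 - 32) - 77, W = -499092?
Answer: 159243183/1900 ≈ 83812.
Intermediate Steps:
A = -281 (A = -204 - 77 = -281)
H(b, g) = -311/59 + g/411 (H(b, g) = g*(1/411) + 311*(-1/59) = g/411 - 311/59 = -311/59 + g/411)
W/H(z(-20, -21), A) = -499092/(-311/59 + (1/411)*(-281)) = -499092/(-311/59 - 281/411) = -499092/(-144400/24249) = -499092*(-24249/144400) = 159243183/1900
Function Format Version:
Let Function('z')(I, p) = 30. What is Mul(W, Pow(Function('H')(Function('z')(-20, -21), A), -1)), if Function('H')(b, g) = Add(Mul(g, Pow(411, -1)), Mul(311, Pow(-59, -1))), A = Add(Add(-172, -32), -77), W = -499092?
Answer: Rational(159243183, 1900) ≈ 83812.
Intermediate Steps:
A = -281 (A = Add(-204, -77) = -281)
Function('H')(b, g) = Add(Rational(-311, 59), Mul(Rational(1, 411), g)) (Function('H')(b, g) = Add(Mul(g, Rational(1, 411)), Mul(311, Rational(-1, 59))) = Add(Mul(Rational(1, 411), g), Rational(-311, 59)) = Add(Rational(-311, 59), Mul(Rational(1, 411), g)))
Mul(W, Pow(Function('H')(Function('z')(-20, -21), A), -1)) = Mul(-499092, Pow(Add(Rational(-311, 59), Mul(Rational(1, 411), -281)), -1)) = Mul(-499092, Pow(Add(Rational(-311, 59), Rational(-281, 411)), -1)) = Mul(-499092, Pow(Rational(-144400, 24249), -1)) = Mul(-499092, Rational(-24249, 144400)) = Rational(159243183, 1900)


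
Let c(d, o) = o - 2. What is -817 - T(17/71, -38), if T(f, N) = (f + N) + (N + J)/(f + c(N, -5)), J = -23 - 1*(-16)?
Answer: -1785555/2272 ≈ -785.90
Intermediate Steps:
c(d, o) = -2 + o
J = -7 (J = -23 + 16 = -7)
T(f, N) = N + f + (-7 + N)/(-7 + f) (T(f, N) = (f + N) + (N - 7)/(f + (-2 - 5)) = (N + f) + (-7 + N)/(f - 7) = (N + f) + (-7 + N)/(-7 + f) = N + f + (-7 + N)/(-7 + f))
-817 - T(17/71, -38) = -817 - (-7 + (17/71)² - 119/71 - 6*(-38) - 646/71)/(-7 + 17/71) = -817 - (-7 + (17*(1/71))² - 119/71 + 228 - 646/71)/(-7 + 17*(1/71)) = -817 - (-7 + (17/71)² - 7*17/71 + 228 - 38*17/71)/(-7 + 17/71) = -817 - (-7 + 289/5041 - 119/71 + 228 - 646/71)/(-480/71) = -817 - (-71)*1060035/(480*5041) = -817 - 1*(-70669/2272) = -817 + 70669/2272 = -1785555/2272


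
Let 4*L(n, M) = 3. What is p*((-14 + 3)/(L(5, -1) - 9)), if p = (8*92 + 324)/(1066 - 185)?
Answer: 4240/2643 ≈ 1.6042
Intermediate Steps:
L(n, M) = ¾ (L(n, M) = (¼)*3 = ¾)
p = 1060/881 (p = (736 + 324)/881 = 1060*(1/881) = 1060/881 ≈ 1.2032)
p*((-14 + 3)/(L(5, -1) - 9)) = 1060*((-14 + 3)/(¾ - 9))/881 = 1060*(-11/(-33/4))/881 = 1060*(-11*(-4/33))/881 = (1060/881)*(4/3) = 4240/2643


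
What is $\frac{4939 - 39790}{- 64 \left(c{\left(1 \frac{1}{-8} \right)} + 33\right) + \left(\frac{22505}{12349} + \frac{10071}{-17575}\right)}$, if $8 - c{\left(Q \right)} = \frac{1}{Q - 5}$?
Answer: $\frac{310117464904425}{23449354630364} \approx 13.225$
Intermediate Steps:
$c{\left(Q \right)} = 8 - \frac{1}{-5 + Q}$ ($c{\left(Q \right)} = 8 - \frac{1}{Q - 5} = 8 - \frac{1}{-5 + Q}$)
$\frac{4939 - 39790}{- 64 \left(c{\left(1 \frac{1}{-8} \right)} + 33\right) + \left(\frac{22505}{12349} + \frac{10071}{-17575}\right)} = \frac{4939 - 39790}{- 64 \left(\frac{-41 + 8 \cdot 1 \frac{1}{-8}}{-5 + 1 \frac{1}{-8}} + 33\right) + \left(\frac{22505}{12349} + \frac{10071}{-17575}\right)} = - \frac{34851}{- 64 \left(\frac{-41 + 8 \cdot 1 \left(- \frac{1}{8}\right)}{-5 + 1 \left(- \frac{1}{8}\right)} + 33\right) + \left(22505 \cdot \frac{1}{12349} + 10071 \left(- \frac{1}{17575}\right)\right)} = - \frac{34851}{- 64 \left(\frac{-41 + 8 \left(- \frac{1}{8}\right)}{-5 - \frac{1}{8}} + 33\right) + \left(\frac{22505}{12349} - \frac{10071}{17575}\right)} = - \frac{34851}{- 64 \left(\frac{-41 - 1}{- \frac{41}{8}} + 33\right) + \frac{271158596}{217033675}} = - \frac{34851}{- 64 \left(\left(- \frac{8}{41}\right) \left(-42\right) + 33\right) + \frac{271158596}{217033675}} = - \frac{34851}{- 64 \left(\frac{336}{41} + 33\right) + \frac{271158596}{217033675}} = - \frac{34851}{\left(-64\right) \frac{1689}{41} + \frac{271158596}{217033675}} = - \frac{34851}{- \frac{108096}{41} + \frac{271158596}{217033675}} = - \frac{34851}{- \frac{23449354630364}{8898380675}} = \left(-34851\right) \left(- \frac{8898380675}{23449354630364}\right) = \frac{310117464904425}{23449354630364}$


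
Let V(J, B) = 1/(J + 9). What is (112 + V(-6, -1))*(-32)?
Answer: -10784/3 ≈ -3594.7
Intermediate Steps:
V(J, B) = 1/(9 + J)
(112 + V(-6, -1))*(-32) = (112 + 1/(9 - 6))*(-32) = (112 + 1/3)*(-32) = (337/3)*(-32) = -10784/3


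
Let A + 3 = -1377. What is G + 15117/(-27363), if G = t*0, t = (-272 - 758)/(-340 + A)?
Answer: -5039/9121 ≈ -0.55246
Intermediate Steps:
A = -1380 (A = -3 - 1377 = -1380)
t = 103/172 (t = (-272 - 758)/(-340 - 1380) = -1030/(-1720) = -1030*(-1/1720) = 103/172 ≈ 0.59884)
G = 0 (G = (103/172)*0 = 0)
G + 15117/(-27363) = 0 + 15117/(-27363) = 0 + 15117*(-1/27363) = 0 - 5039/9121 = -5039/9121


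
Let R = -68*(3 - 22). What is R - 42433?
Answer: -41141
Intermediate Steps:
R = 1292 (R = -68*(-19) = 1292)
R - 42433 = 1292 - 42433 = -41141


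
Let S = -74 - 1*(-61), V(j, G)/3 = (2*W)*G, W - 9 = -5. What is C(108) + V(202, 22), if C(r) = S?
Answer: 515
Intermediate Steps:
W = 4 (W = 9 - 5 = 4)
V(j, G) = 24*G (V(j, G) = 3*((2*4)*G) = 3*(8*G) = 24*G)
S = -13 (S = -74 + 61 = -13)
C(r) = -13
C(108) + V(202, 22) = -13 + 24*22 = -13 + 528 = 515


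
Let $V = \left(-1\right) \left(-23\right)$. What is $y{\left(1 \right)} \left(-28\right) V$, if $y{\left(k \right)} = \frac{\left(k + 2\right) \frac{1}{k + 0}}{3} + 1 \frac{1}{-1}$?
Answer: $0$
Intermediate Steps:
$y{\left(k \right)} = -1 + \frac{2 + k}{3 k}$ ($y{\left(k \right)} = \frac{2 + k}{k} \frac{1}{3} + 1 \left(-1\right) = \frac{2 + k}{k} \frac{1}{3} - 1 = \frac{2 + k}{3 k} - 1 = -1 + \frac{2 + k}{3 k}$)
$V = 23$
$y{\left(1 \right)} \left(-28\right) V = \frac{2 \left(1 - 1\right)}{3 \cdot 1} \left(-28\right) 23 = \frac{2}{3} \cdot 1 \left(1 - 1\right) \left(-28\right) 23 = \frac{2}{3} \cdot 1 \cdot 0 \left(-28\right) 23 = 0 \left(-28\right) 23 = 0 \cdot 23 = 0$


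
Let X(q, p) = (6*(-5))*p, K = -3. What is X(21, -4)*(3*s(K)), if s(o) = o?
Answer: -1080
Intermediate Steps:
X(q, p) = -30*p
X(21, -4)*(3*s(K)) = (-30*(-4))*(3*(-3)) = 120*(-9) = -1080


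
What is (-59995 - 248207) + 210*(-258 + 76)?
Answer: -346422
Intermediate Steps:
(-59995 - 248207) + 210*(-258 + 76) = -308202 + 210*(-182) = -308202 - 38220 = -346422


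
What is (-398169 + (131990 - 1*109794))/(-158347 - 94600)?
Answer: 375973/252947 ≈ 1.4864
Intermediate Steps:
(-398169 + (131990 - 1*109794))/(-158347 - 94600) = (-398169 + (131990 - 109794))/(-252947) = (-398169 + 22196)*(-1/252947) = -375973*(-1/252947) = 375973/252947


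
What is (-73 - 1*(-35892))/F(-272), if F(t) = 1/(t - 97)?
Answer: -13217211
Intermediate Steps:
F(t) = 1/(-97 + t)
(-73 - 1*(-35892))/F(-272) = (-73 - 1*(-35892))/(1/(-97 - 272)) = (-73 + 35892)/(1/(-369)) = 35819/(-1/369) = 35819*(-369) = -13217211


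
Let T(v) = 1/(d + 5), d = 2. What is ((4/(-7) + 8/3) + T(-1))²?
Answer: 2209/441 ≈ 5.0091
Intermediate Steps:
T(v) = ⅐ (T(v) = 1/(2 + 5) = 1/7 = ⅐)
((4/(-7) + 8/3) + T(-1))² = ((4/(-7) + 8/3) + ⅐)² = ((4*(-⅐) + 8*(⅓)) + ⅐)² = ((-4/7 + 8/3) + ⅐)² = (44/21 + ⅐)² = (47/21)² = 2209/441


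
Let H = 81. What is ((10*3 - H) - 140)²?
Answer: 36481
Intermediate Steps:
((10*3 - H) - 140)² = ((10*3 - 1*81) - 140)² = ((30 - 81) - 140)² = (-51 - 140)² = (-191)² = 36481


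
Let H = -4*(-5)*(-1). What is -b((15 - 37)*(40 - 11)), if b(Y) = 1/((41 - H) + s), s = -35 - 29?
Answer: ⅓ ≈ 0.33333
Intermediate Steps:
s = -64
H = -20 (H = 20*(-1) = -20)
b(Y) = -⅓ (b(Y) = 1/((41 - 1*(-20)) - 64) = 1/((41 + 20) - 64) = 1/(61 - 64) = 1/(-3) = -⅓)
-b((15 - 37)*(40 - 11)) = -1*(-⅓) = ⅓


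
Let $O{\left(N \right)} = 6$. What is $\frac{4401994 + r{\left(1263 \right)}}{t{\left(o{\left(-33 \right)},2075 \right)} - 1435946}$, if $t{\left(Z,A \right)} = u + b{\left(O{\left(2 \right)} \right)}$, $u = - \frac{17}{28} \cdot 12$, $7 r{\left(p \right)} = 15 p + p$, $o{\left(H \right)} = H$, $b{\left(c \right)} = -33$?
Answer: $- \frac{15417083}{5025952} \approx -3.0675$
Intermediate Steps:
$r{\left(p \right)} = \frac{16 p}{7}$ ($r{\left(p \right)} = \frac{15 p + p}{7} = \frac{16 p}{7}$)
$u = - \frac{51}{7}$ ($u = \left(-17\right) \frac{1}{28} \cdot 12 = \left(- \frac{17}{28}\right) 12 = - \frac{51}{7} \approx -7.2857$)
$t{\left(Z,A \right)} = - \frac{282}{7}$ ($t{\left(Z,A \right)} = - \frac{51}{7} - 33 = - \frac{282}{7}$)
$\frac{4401994 + r{\left(1263 \right)}}{t{\left(o{\left(-33 \right)},2075 \right)} - 1435946} = \frac{4401994 + \frac{16}{7} \cdot 1263}{- \frac{282}{7} - 1435946} = \frac{4401994 + \frac{20208}{7}}{- \frac{10051904}{7}} = \frac{30834166}{7} \left(- \frac{7}{10051904}\right) = - \frac{15417083}{5025952}$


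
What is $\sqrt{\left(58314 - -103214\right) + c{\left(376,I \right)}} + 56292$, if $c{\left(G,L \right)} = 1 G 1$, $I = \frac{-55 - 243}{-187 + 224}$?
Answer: $56292 + 4 \sqrt{10119} \approx 56694.0$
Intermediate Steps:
$I = - \frac{298}{37} \approx -8.054$
$c{\left(G,L \right)} = G$ ($c{\left(G,L \right)} = G 1 = G$)
$\sqrt{\left(58314 - -103214\right) + c{\left(376,I \right)}} + 56292 = \sqrt{\left(58314 - -103214\right) + 376} + 56292 = \sqrt{\left(58314 + 103214\right) + 376} + 56292 = \sqrt{161528 + 376} + 56292 = \sqrt{161904} + 56292 = 4 \sqrt{10119} + 56292 = 56292 + 4 \sqrt{10119}$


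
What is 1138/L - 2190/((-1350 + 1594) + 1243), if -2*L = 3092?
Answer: -2538973/1149451 ≈ -2.2089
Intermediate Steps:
L = -1546 (L = -½*3092 = -1546)
1138/L - 2190/((-1350 + 1594) + 1243) = 1138/(-1546) - 2190/((-1350 + 1594) + 1243) = 1138*(-1/1546) - 2190/(244 + 1243) = -569/773 - 2190/1487 = -2538973/1149451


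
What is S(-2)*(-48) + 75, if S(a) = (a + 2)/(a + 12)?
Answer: 75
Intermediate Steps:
S(a) = (2 + a)/(12 + a)
S(-2)*(-48) + 75 = ((2 - 2)/(12 - 2))*(-48) + 75 = (0/10)*(-48) + 75 = ((⅒)*0)*(-48) + 75 = 0*(-48) + 75 = 0 + 75 = 75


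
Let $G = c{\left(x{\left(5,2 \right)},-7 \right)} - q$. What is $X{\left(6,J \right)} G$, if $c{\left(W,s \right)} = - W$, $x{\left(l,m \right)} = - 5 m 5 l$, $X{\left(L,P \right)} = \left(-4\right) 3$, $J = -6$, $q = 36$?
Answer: $-2568$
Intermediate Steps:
$X{\left(L,P \right)} = -12$
$x{\left(l,m \right)} = - 25 l m$ ($x{\left(l,m \right)} = - 5 \cdot 5 m l = - 5 \cdot 5 l m = - 25 l m$)
$G = 214$ ($G = - \left(-25\right) 5 \cdot 2 - 36 = \left(-1\right) \left(-250\right) - 36 = 250 - 36 = 214$)
$X{\left(6,J \right)} G = \left(-12\right) 214 = -2568$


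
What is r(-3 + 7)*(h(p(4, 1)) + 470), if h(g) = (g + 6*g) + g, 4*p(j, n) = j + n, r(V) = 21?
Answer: 10080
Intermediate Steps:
p(j, n) = j/4 + n/4 (p(j, n) = (j + n)/4 = j/4 + n/4)
h(g) = 8*g (h(g) = 7*g + g = 8*g)
r(-3 + 7)*(h(p(4, 1)) + 470) = 21*(8*((¼)*4 + (¼)*1) + 470) = 21*(8*(1 + ¼) + 470) = 21*(8*(5/4) + 470) = 21*(10 + 470) = 21*480 = 10080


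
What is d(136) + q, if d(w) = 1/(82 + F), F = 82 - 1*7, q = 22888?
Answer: 3593417/157 ≈ 22888.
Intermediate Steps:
F = 75 (F = 82 - 7 = 75)
d(w) = 1/157 (d(w) = 1/(82 + 75) = 1/157)
d(136) + q = 1/157 + 22888 = 3593417/157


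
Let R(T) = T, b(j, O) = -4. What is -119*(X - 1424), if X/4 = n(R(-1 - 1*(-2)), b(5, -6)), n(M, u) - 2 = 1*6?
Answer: 165648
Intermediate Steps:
n(M, u) = 8 (n(M, u) = 2 + 1*6 = 2 + 6 = 8)
X = 32 (X = 4*8 = 32)
-119*(X - 1424) = -119*(32 - 1424) = -119*(-1392) = 165648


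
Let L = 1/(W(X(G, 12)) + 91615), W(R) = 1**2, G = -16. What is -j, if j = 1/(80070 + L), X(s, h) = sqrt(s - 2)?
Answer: -91616/7335693121 ≈ -1.2489e-5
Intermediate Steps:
X(s, h) = sqrt(-2 + s)
W(R) = 1
L = 1/91616 (L = 1/(1 + 91615) = 1/91616 ≈ 1.0915e-5)
j = 91616/7335693121 (j = 1/(80070 + 1/91616) = 1/(7335693121/91616) = 91616/7335693121 ≈ 1.2489e-5)
-j = -1*91616/7335693121 = -91616/7335693121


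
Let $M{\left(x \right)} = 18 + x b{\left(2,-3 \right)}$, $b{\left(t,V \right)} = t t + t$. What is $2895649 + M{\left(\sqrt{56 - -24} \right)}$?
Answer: $2895667 + 24 \sqrt{5} \approx 2.8957 \cdot 10^{6}$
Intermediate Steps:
$b{\left(t,V \right)} = t + t^{2}$ ($b{\left(t,V \right)} = t^{2} + t = t + t^{2}$)
$M{\left(x \right)} = 18 + 6 x$ ($M{\left(x \right)} = 18 + x 2 \left(1 + 2\right) = 18 + x 2 \cdot 3 = 18 + x 6 = 18 + 6 x$)
$2895649 + M{\left(\sqrt{56 - -24} \right)} = 2895649 + \left(18 + 6 \sqrt{56 - -24}\right) = 2895649 + \left(18 + 6 \sqrt{56 + 24}\right) = 2895649 + \left(18 + 6 \sqrt{80}\right) = 2895649 + \left(18 + 6 \cdot 4 \sqrt{5}\right) = 2895649 + \left(18 + 24 \sqrt{5}\right) = 2895667 + 24 \sqrt{5}$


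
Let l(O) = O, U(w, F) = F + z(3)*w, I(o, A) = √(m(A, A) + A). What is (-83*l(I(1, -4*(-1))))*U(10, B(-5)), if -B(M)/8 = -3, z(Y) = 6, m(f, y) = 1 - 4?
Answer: -6972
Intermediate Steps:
m(f, y) = -3
B(M) = 24 (B(M) = -8*(-3) = 24)
I(o, A) = √(-3 + A)
U(w, F) = F + 6*w
(-83*l(I(1, -4*(-1))))*U(10, B(-5)) = (-83*√(-3 - 4*(-1)))*(24 + 6*10) = (-83*√(-3 + 4))*(24 + 60) = -83*√1*84 = -83*1*84 = -83*84 = -6972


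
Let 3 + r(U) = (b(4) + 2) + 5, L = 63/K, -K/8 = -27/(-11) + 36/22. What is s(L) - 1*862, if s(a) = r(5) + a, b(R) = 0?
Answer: -34397/40 ≈ -859.92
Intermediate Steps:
K = -360/11 (K = -8*(-27/(-11) + 36/22) = -8*(-27*(-1/11) + 36*(1/22)) = -8*(27/11 + 18/11) = -8*45/11 = -360/11 ≈ -32.727)
L = -77/40 (L = 63/(-360/11) = 63*(-11/360) = -77/40 ≈ -1.9250)
r(U) = 4 (r(U) = -3 + ((0 + 2) + 5) = -3 + (2 + 5) = -3 + 7 = 4)
s(a) = 4 + a
s(L) - 1*862 = (4 - 77/40) - 1*862 = 83/40 - 862 = -34397/40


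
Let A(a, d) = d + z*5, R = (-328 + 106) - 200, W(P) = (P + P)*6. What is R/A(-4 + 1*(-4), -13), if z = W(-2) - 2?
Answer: 422/143 ≈ 2.9510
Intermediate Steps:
W(P) = 12*P (W(P) = (2*P)*6 = 12*P)
R = -422 (R = -222 - 200 = -422)
z = -26 (z = 12*(-2) - 2 = -24 - 2 = -26)
A(a, d) = -130 + d (A(a, d) = d - 26*5 = d - 130 = -130 + d)
R/A(-4 + 1*(-4), -13) = -422/(-130 - 13) = -422/(-143) = -422*(-1/143) = 422/143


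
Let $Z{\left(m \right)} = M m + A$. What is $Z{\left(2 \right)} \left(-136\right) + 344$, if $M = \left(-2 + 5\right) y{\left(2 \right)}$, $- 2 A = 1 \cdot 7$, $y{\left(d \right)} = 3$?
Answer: $-1628$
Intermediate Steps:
$A = - \frac{7}{2}$ ($A = - \frac{1 \cdot 7}{2} = \left(- \frac{1}{2}\right) 7 = - \frac{7}{2} \approx -3.5$)
$M = 9$ ($M = \left(-2 + 5\right) 3 = 3 \cdot 3 = 9$)
$Z{\left(m \right)} = - \frac{7}{2} + 9 m$ ($Z{\left(m \right)} = 9 m - \frac{7}{2} = - \frac{7}{2} + 9 m$)
$Z{\left(2 \right)} \left(-136\right) + 344 = \left(- \frac{7}{2} + 9 \cdot 2\right) \left(-136\right) + 344 = \left(- \frac{7}{2} + 18\right) \left(-136\right) + 344 = \frac{29}{2} \left(-136\right) + 344 = -1972 + 344 = -1628$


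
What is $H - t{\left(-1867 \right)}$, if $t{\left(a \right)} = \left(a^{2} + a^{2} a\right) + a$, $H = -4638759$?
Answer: $6499658782$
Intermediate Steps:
$t{\left(a \right)} = a + a^{2} + a^{3}$ ($t{\left(a \right)} = \left(a^{2} + a^{3}\right) + a = a + a^{2} + a^{3}$)
$H - t{\left(-1867 \right)} = -4638759 - - 1867 \left(1 - 1867 + \left(-1867\right)^{2}\right) = -4638759 - - 1867 \left(1 - 1867 + 3485689\right) = -4638759 - \left(-1867\right) 3483823 = -4638759 - -6504297541 = -4638759 + 6504297541 = 6499658782$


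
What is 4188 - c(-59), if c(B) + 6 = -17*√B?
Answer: 4194 + 17*I*√59 ≈ 4194.0 + 130.58*I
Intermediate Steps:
c(B) = -6 - 17*√B
4188 - c(-59) = 4188 - (-6 - 17*I*√59) = 4188 + (6 + 17*I*√59) = 4194 + 17*I*√59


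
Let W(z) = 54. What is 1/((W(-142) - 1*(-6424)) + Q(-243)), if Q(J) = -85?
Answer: 1/6393 ≈ 0.00015642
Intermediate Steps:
1/((W(-142) - 1*(-6424)) + Q(-243)) = 1/((54 - 1*(-6424)) - 85) = 1/((54 + 6424) - 85) = 1/(6478 - 85) = 1/6393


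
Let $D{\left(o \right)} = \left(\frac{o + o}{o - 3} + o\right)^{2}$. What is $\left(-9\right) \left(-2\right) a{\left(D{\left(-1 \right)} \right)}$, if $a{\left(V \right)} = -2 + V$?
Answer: $- \frac{63}{2} \approx -31.5$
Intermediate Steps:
$D{\left(o \right)} = \left(o + \frac{2 o}{-3 + o}\right)^{2}$ ($D{\left(o \right)} = \left(\frac{2 o}{-3 + o} + o\right)^{2} = \left(o + \frac{2 o}{-3 + o}\right)^{2}$)
$\left(-9\right) \left(-2\right) a{\left(D{\left(-1 \right)} \right)} = \left(-9\right) \left(-2\right) \left(-2 + \frac{\left(-1\right)^{2} \left(-1 - 1\right)^{2}}{\left(-3 - 1\right)^{2}}\right) = 18 \left(-2 + 1 \left(-2\right)^{2} \cdot \frac{1}{16}\right) = 18 \left(-2 + 1 \cdot 4 \cdot \frac{1}{16}\right) = 18 \left(-2 + \frac{1}{4}\right) = 18 \left(- \frac{7}{4}\right) = - \frac{63}{2}$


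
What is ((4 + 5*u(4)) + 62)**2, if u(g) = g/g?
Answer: 5041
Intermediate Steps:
u(g) = 1
((4 + 5*u(4)) + 62)**2 = ((4 + 5*1) + 62)**2 = ((4 + 5) + 62)**2 = (9 + 62)**2 = 71**2 = 5041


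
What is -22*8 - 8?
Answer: -184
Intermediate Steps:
-22*8 - 8 = -176 - 8 = -184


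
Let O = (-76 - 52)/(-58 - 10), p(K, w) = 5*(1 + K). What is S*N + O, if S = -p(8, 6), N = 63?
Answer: -48163/17 ≈ -2833.1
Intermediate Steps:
p(K, w) = 5 + 5*K
O = 32/17 (O = -128/(-68) = -128*(-1/68) = 32/17 ≈ 1.8824)
S = -45 (S = -(5 + 5*8) = -(5 + 40) = -1*45 = -45)
S*N + O = -45*63 + 32/17 = -2835 + 32/17 = -48163/17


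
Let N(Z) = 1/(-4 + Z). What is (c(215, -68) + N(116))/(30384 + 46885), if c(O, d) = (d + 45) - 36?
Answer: -6607/8654128 ≈ -0.00076345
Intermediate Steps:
c(O, d) = 9 + d (c(O, d) = (45 + d) - 36 = 9 + d)
(c(215, -68) + N(116))/(30384 + 46885) = ((9 - 68) + 1/(-4 + 116))/(30384 + 46885) = (-59 + 1/112)/77269 = (-59 + 1/112)*(1/77269) = -6607/112*1/77269 = -6607/8654128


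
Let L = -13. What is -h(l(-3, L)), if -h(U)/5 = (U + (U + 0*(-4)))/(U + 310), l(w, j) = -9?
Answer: -90/301 ≈ -0.29900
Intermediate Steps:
h(U) = -10*U/(310 + U) (h(U) = -5*(U + (U + 0*(-4)))/(U + 310) = -5*(U + (U + 0))/(310 + U) = -5*(U + U)/(310 + U) = -5*2*U/(310 + U) = -10*U/(310 + U))
-h(l(-3, L)) = -(-10)*(-9)/(310 - 9) = -(-10)*(-9)/301 = -1*90/301 = -90/301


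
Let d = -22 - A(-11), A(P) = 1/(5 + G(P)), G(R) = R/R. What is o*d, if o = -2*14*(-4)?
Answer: -7448/3 ≈ -2482.7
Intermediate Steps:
G(R) = 1
A(P) = 1/6 (A(P) = 1/(5 + 1) = 1/6)
d = -133/6 (d = -22 - 1*1/6 = -22 - 1/6 = -133/6 ≈ -22.167)
o = 112 (o = -28*(-4) = 112)
o*d = 112*(-133/6) = -7448/3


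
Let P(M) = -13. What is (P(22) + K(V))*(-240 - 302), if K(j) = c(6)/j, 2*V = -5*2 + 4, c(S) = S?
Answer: 8130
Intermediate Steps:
V = -3 (V = (-5*2 + 4)/2 = (-10 + 4)/2 = (½)*(-6) = -3)
K(j) = 6/j
(P(22) + K(V))*(-240 - 302) = (-13 + 6/(-3))*(-240 - 302) = (-13 + 6*(-⅓))*(-542) = (-13 - 2)*(-542) = -15*(-542) = 8130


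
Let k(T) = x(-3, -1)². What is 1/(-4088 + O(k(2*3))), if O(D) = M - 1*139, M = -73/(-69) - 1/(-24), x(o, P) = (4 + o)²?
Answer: -552/2332697 ≈ -0.00023664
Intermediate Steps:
M = 607/552 (M = -73*(-1/69) - 1*(-1/24) = 73/69 + 1/24 = 607/552 ≈ 1.0996)
k(T) = 1 (k(T) = ((4 - 3)²)² = (1²)² = 1² = 1)
O(D) = -76121/552 (O(D) = 607/552 - 1*139 = 607/552 - 139 = -76121/552)
1/(-4088 + O(k(2*3))) = 1/(-4088 - 76121/552) = 1/(-2332697/552) = -552/2332697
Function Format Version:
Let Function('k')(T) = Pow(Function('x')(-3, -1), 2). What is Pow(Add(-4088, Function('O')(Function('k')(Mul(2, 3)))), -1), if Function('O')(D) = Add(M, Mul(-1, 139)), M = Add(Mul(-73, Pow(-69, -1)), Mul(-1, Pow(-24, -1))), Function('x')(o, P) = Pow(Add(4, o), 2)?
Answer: Rational(-552, 2332697) ≈ -0.00023664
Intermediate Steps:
M = Rational(607, 552) (M = Add(Mul(-73, Rational(-1, 69)), Mul(-1, Rational(-1, 24))) = Add(Rational(73, 69), Rational(1, 24)) = Rational(607, 552) ≈ 1.0996)
Function('k')(T) = 1 (Function('k')(T) = Pow(Pow(Add(4, -3), 2), 2) = Pow(Pow(1, 2), 2) = Pow(1, 2) = 1)
Function('O')(D) = Rational(-76121, 552) (Function('O')(D) = Add(Rational(607, 552), Mul(-1, 139)) = Add(Rational(607, 552), -139) = Rational(-76121, 552))
Pow(Add(-4088, Function('O')(Function('k')(Mul(2, 3)))), -1) = Pow(Add(-4088, Rational(-76121, 552)), -1) = Pow(Rational(-2332697, 552), -1) = Rational(-552, 2332697)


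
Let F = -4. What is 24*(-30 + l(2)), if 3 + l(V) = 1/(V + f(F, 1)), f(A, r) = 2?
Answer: -786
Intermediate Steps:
l(V) = -3 + 1/(2 + V) (l(V) = -3 + 1/(V + 2) = -3 + 1/(2 + V))
24*(-30 + l(2)) = 24*(-30 + (-5 - 3*2)/(2 + 2)) = 24*(-30 + (-5 - 6)/4) = 24*(-30 + (¼)*(-11)) = 24*(-30 - 11/4) = 24*(-131/4) = -786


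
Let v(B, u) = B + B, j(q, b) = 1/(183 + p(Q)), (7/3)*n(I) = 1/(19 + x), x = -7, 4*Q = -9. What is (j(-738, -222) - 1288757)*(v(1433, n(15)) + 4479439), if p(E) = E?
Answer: -4176483188222635/723 ≈ -5.7766e+12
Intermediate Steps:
Q = -9/4 (Q = (¼)*(-9) = -9/4 ≈ -2.2500)
n(I) = 1/28 (n(I) = 3/(7*(19 - 7)) = (3/7)/12 = (3/7)*(1/12) = 1/28)
j(q, b) = 4/723 (j(q, b) = 1/(183 - 9/4) = 1/(723/4) = 4/723)
v(B, u) = 2*B
(j(-738, -222) - 1288757)*(v(1433, n(15)) + 4479439) = (4/723 - 1288757)*(2*1433 + 4479439) = -931771307*(2866 + 4479439)/723 = -931771307/723*4482305 = -4176483188222635/723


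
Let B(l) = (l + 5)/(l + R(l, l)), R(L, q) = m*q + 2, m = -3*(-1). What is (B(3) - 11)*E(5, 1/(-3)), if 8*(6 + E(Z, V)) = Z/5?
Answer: 3431/56 ≈ 61.268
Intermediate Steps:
m = 3
R(L, q) = 2 + 3*q (R(L, q) = 3*q + 2 = 2 + 3*q)
E(Z, V) = -6 + Z/40 (E(Z, V) = -6 + (Z/5)/8 = -6 + Z/40)
B(l) = (5 + l)/(2 + 4*l) (B(l) = (l + 5)/(l + (2 + 3*l)) = (5 + l)/(2 + 4*l))
(B(3) - 11)*E(5, 1/(-3)) = ((5 + 3)/(2*(1 + 2*3)) - 11)*(-6 + (1/40)*5) = ((1/2)*8/(1 + 6) - 11)*(-6 + 1/8) = ((1/2)*8/7 - 11)*(-47/8) = ((1/2)*(1/7)*8 - 11)*(-47/8) = (4/7 - 11)*(-47/8) = -73/7*(-47/8) = 3431/56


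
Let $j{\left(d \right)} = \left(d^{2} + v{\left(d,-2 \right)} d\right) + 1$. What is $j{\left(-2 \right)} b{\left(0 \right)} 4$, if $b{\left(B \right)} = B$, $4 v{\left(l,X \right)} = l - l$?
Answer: $0$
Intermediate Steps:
$v{\left(l,X \right)} = 0$ ($v{\left(l,X \right)} = \frac{l - l}{4} = \frac{1}{4} \cdot 0 = 0$)
$j{\left(d \right)} = 1 + d^{2}$ ($j{\left(d \right)} = \left(d^{2} + 0 d\right) + 1 = \left(d^{2} + 0\right) + 1 = d^{2} + 1 = 1 + d^{2}$)
$j{\left(-2 \right)} b{\left(0 \right)} 4 = \left(1 + \left(-2\right)^{2}\right) 0 \cdot 4 = \left(1 + 4\right) 0 \cdot 4 = 5 \cdot 0 \cdot 4 = 0 \cdot 4 = 0$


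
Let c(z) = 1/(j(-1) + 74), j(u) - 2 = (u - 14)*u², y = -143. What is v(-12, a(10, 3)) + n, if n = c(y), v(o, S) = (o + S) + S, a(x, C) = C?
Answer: -365/61 ≈ -5.9836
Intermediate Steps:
j(u) = 2 + u²*(-14 + u) (j(u) = 2 + (u - 14)*u² = 2 + (-14 + u)*u² = 2 + u²*(-14 + u))
v(o, S) = o + 2*S (v(o, S) = (S + o) + S = o + 2*S)
c(z) = 1/61 (c(z) = 1/((2 + (-1)³ - 14*(-1)²) + 74) = 1/((2 - 1 - 14*1) + 74) = 1/((2 - 1 - 14) + 74) = 1/(-13 + 74) = 1/61)
n = 1/61 ≈ 0.016393
v(-12, a(10, 3)) + n = (-12 + 2*3) + 1/61 = (-12 + 6) + 1/61 = -6 + 1/61 = -365/61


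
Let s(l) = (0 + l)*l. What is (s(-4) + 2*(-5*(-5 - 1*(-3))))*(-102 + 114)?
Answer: 432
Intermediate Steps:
s(l) = l**2 (s(l) = l*l = l**2)
(s(-4) + 2*(-5*(-5 - 1*(-3))))*(-102 + 114) = ((-4)**2 + 2*(-5*(-5 - 1*(-3))))*(-102 + 114) = (16 + 2*(-5*(-5 + 3)))*12 = (16 + 2*(-5*(-2)))*12 = (16 + 2*10)*12 = (16 + 20)*12 = 36*12 = 432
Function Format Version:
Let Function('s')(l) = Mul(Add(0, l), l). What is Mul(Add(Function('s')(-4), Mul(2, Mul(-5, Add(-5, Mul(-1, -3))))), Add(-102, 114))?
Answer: 432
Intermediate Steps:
Function('s')(l) = Pow(l, 2) (Function('s')(l) = Mul(l, l) = Pow(l, 2))
Mul(Add(Function('s')(-4), Mul(2, Mul(-5, Add(-5, Mul(-1, -3))))), Add(-102, 114)) = Mul(Add(Pow(-4, 2), Mul(2, Mul(-5, Add(-5, Mul(-1, -3))))), Add(-102, 114)) = Mul(Add(16, Mul(2, Mul(-5, Add(-5, 3)))), 12) = Mul(Add(16, Mul(2, Mul(-5, -2))), 12) = Mul(Add(16, Mul(2, 10)), 12) = Mul(Add(16, 20), 12) = Mul(36, 12) = 432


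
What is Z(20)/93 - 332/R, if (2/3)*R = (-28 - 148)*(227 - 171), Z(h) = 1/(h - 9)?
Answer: 895/38192 ≈ 0.023434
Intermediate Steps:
Z(h) = 1/(-9 + h)
R = -14784 (R = 3*((-28 - 148)*(227 - 171))/2 = 3*(-176*56)/2 = (3/2)*(-9856) = -14784)
Z(20)/93 - 332/R = 1/((-9 + 20)*93) - 332/(-14784) = (1/93)/11 - 332*(-1/14784) = (1/11)*(1/93) + 83/3696 = 1/1023 + 83/3696 = 895/38192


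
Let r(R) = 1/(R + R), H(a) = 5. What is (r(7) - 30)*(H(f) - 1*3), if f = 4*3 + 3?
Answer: -419/7 ≈ -59.857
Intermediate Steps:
f = 15 (f = 12 + 3 = 15)
r(R) = 1/(2*R)
(r(7) - 30)*(H(f) - 1*3) = ((½)/7 - 30)*(5 - 1*3) = ((½)*(⅐) - 30)*(5 - 3) = (1/14 - 30)*2 = -419/14*2 = -419/7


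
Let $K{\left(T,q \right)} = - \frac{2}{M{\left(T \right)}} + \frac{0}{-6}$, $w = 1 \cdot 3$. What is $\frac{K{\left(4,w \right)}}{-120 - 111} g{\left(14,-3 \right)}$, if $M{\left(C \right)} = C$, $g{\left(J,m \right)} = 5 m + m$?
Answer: $- \frac{3}{77} \approx -0.038961$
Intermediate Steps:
$g{\left(J,m \right)} = 6 m$
$w = 3$
$K{\left(T,q \right)} = - \frac{2}{T}$ ($K{\left(T,q \right)} = - \frac{2}{T} + \frac{0}{-6} = - \frac{2}{T} + 0 \left(- \frac{1}{6}\right) = - \frac{2}{T} + 0 = - \frac{2}{T}$)
$\frac{K{\left(4,w \right)}}{-120 - 111} g{\left(14,-3 \right)} = \frac{\left(-2\right) \frac{1}{4}}{-120 - 111} \cdot 6 \left(-3\right) = \frac{\left(-2\right) \frac{1}{4}}{-231} \left(-18\right) = \left(- \frac{1}{2}\right) \left(- \frac{1}{231}\right) \left(-18\right) = \frac{1}{462} \left(-18\right) = - \frac{3}{77}$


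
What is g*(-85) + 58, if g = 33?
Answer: -2747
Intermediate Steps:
g*(-85) + 58 = 33*(-85) + 58 = -2805 + 58 = -2747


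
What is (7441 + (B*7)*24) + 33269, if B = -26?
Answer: 36342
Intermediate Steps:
(7441 + (B*7)*24) + 33269 = (7441 - 26*7*24) + 33269 = (7441 - 182*24) + 33269 = (7441 - 4368) + 33269 = 3073 + 33269 = 36342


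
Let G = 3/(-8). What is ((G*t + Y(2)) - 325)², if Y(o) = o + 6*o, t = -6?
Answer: 1525225/16 ≈ 95327.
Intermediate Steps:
Y(o) = 7*o
G = -3/8 (G = 3*(-⅛) = -3/8 ≈ -0.37500)
((G*t + Y(2)) - 325)² = ((-3/8*(-6) + 7*2) - 325)² = ((9/4 + 14) - 325)² = (65/4 - 325)² = (-1235/4)² = 1525225/16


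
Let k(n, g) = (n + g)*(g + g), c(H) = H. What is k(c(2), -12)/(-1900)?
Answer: -12/95 ≈ -0.12632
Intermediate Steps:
k(n, g) = 2*g*(g + n) (k(n, g) = (g + n)*(2*g) = 2*g*(g + n))
k(c(2), -12)/(-1900) = (2*(-12)*(-12 + 2))/(-1900) = (2*(-12)*(-10))*(-1/1900) = 240*(-1/1900) = -12/95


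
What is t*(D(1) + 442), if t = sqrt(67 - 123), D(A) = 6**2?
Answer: 956*I*sqrt(14) ≈ 3577.0*I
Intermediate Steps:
D(A) = 36
t = 2*I*sqrt(14) (t = sqrt(-56) = 2*I*sqrt(14) ≈ 7.4833*I)
t*(D(1) + 442) = (2*I*sqrt(14))*(36 + 442) = (2*I*sqrt(14))*478 = 956*I*sqrt(14)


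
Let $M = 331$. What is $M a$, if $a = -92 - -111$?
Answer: $6289$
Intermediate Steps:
$a = 19$ ($a = -92 + 111 = 19$)
$M a = 331 \cdot 19 = 6289$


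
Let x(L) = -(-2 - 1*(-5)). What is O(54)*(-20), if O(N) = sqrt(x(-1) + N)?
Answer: -20*sqrt(51) ≈ -142.83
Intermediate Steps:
x(L) = -3 (x(L) = -(-2 + 5) = -1*3 = -3)
O(N) = sqrt(-3 + N)
O(54)*(-20) = sqrt(-3 + 54)*(-20) = sqrt(51)*(-20) = -20*sqrt(51)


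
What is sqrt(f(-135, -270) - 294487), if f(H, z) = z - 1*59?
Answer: 4*I*sqrt(18426) ≈ 542.97*I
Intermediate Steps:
f(H, z) = -59 + z (f(H, z) = z - 59 = -59 + z)
sqrt(f(-135, -270) - 294487) = sqrt((-59 - 270) - 294487) = sqrt(-329 - 294487) = sqrt(-294816) = 4*I*sqrt(18426)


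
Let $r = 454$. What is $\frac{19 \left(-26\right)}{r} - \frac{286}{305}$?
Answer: $- \frac{140257}{69235} \approx -2.0258$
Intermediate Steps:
$\frac{19 \left(-26\right)}{r} - \frac{286}{305} = \frac{19 \left(-26\right)}{454} - \frac{286}{305} = \left(-494\right) \frac{1}{454} - \frac{286}{305} = - \frac{247}{227} - \frac{286}{305} = - \frac{140257}{69235}$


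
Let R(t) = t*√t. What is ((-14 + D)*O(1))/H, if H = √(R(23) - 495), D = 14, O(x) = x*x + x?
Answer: 0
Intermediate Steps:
O(x) = x + x² (O(x) = x² + x = x + x²)
R(t) = t^(3/2)
H = √(-495 + 23*√23) (H = √(23^(3/2) - 495) = √(23*√23 - 495) = √(-495 + 23*√23) ≈ 19.614*I)
((-14 + D)*O(1))/H = ((-14 + 14)*(1*(1 + 1)))/(√(-495 + 23*√23)) = (0*(1*2))/√(-495 + 23*√23) = (0*2)/√(-495 + 23*√23) = 0/√(-495 + 23*√23) = 0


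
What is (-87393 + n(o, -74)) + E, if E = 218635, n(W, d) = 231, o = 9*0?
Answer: 131473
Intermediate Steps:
o = 0
(-87393 + n(o, -74)) + E = (-87393 + 231) + 218635 = -87162 + 218635 = 131473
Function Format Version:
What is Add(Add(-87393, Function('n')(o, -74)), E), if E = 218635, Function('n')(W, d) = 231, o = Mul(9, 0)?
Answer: 131473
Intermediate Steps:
o = 0
Add(Add(-87393, Function('n')(o, -74)), E) = Add(Add(-87393, 231), 218635) = Add(-87162, 218635) = 131473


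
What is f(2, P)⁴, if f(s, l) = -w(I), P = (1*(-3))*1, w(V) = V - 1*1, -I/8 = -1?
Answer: 2401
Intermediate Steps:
I = 8 (I = -8*(-1) = 8)
w(V) = -1 + V (w(V) = V - 1 = -1 + V)
P = -3 (P = -3*1 = -3)
f(s, l) = -7 (f(s, l) = -(-1 + 8) = -1*7 = -7)
f(2, P)⁴ = (-7)⁴ = 2401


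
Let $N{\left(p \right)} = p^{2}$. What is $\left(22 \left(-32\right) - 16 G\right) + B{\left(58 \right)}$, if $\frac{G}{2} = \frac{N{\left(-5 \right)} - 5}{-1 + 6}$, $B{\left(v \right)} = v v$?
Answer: $2532$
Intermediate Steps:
$B{\left(v \right)} = v^{2}$
$G = 8$ ($G = 2 \frac{\left(-5\right)^{2} - 5}{-1 + 6} = 2 \frac{25 - 5}{5} = 2 \cdot 20 \cdot \frac{1}{5} = 2 \cdot 4 = 8$)
$\left(22 \left(-32\right) - 16 G\right) + B{\left(58 \right)} = \left(22 \left(-32\right) - 128\right) + 58^{2} = \left(-704 - 128\right) + 3364 = -832 + 3364 = 2532$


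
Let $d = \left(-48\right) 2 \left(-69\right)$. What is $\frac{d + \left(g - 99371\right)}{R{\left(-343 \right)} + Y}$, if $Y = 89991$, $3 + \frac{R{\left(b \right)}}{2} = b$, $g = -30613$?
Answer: $- \frac{123360}{89299} \approx -1.3814$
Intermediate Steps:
$R{\left(b \right)} = -6 + 2 b$
$d = 6624$ ($d = \left(-96\right) \left(-69\right) = 6624$)
$\frac{d + \left(g - 99371\right)}{R{\left(-343 \right)} + Y} = \frac{6624 - 129984}{\left(-6 + 2 \left(-343\right)\right) + 89991} = \frac{6624 - 129984}{\left(-6 - 686\right) + 89991} = - \frac{123360}{-692 + 89991} = - \frac{123360}{89299}$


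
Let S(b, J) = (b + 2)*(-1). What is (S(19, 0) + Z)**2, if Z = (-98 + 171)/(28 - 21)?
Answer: 5476/49 ≈ 111.76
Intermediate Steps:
Z = 73/7 ≈ 10.429
S(b, J) = -2 - b (S(b, J) = (2 + b)*(-1) = -2 - b)
(S(19, 0) + Z)**2 = ((-2 - 1*19) + 73/7)**2 = ((-2 - 19) + 73/7)**2 = (-21 + 73/7)**2 = (-74/7)**2 = 5476/49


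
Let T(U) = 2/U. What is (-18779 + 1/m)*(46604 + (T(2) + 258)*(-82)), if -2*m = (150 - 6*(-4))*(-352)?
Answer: -663076573535/1392 ≈ -4.7635e+8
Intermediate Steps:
m = 30624 (m = -(150 - 6*(-4))*(-352)/2 = -(150 + 24)*(-352)/2 = -87*(-352) = -½*(-61248) = 30624)
(-18779 + 1/m)*(46604 + (T(2) + 258)*(-82)) = (-18779 + 1/30624)*(46604 + (2/2 + 258)*(-82)) = (-18779 + 1/30624)*(46604 + (2*(½) + 258)*(-82)) = -575088095*(46604 + (1 + 258)*(-82))/30624 = -575088095*(46604 + 259*(-82))/30624 = -575088095*(46604 - 21238)/30624 = -575088095/30624*25366 = -663076573535/1392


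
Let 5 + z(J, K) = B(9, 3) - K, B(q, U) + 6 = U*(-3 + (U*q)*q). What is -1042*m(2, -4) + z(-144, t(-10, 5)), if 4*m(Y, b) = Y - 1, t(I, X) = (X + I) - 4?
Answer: 915/2 ≈ 457.50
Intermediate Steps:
B(q, U) = -6 + U*(-3 + U*q²) (B(q, U) = -6 + U*(-3 + (U*q)*q) = -6 + U*(-3 + U*q²))
t(I, X) = -4 + I + X (t(I, X) = (I + X) - 4 = -4 + I + X)
m(Y, b) = -¼ + Y/4 (m(Y, b) = (Y - 1)/4 = (-1 + Y)/4 = -¼ + Y/4)
z(J, K) = 709 - K (z(J, K) = -5 + ((-6 - 3*3 + 3²*9²) - K) = -5 + ((-6 - 9 + 9*81) - K) = -5 + ((-6 - 9 + 729) - K) = -5 + (714 - K) = 709 - K)
-1042*m(2, -4) + z(-144, t(-10, 5)) = -1042*(-¼ + (¼)*2) + (709 - (-4 - 10 + 5)) = -1042*(-¼ + ½) + (709 - 1*(-9)) = -1042*¼ + (709 + 9) = -521/2 + 718 = 915/2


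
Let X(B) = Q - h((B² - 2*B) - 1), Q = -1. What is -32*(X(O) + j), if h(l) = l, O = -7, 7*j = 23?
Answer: 13376/7 ≈ 1910.9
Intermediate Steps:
j = 23/7 (j = (⅐)*23 = 23/7 ≈ 3.2857)
X(B) = -B² + 2*B (X(B) = -1 - ((B² - 2*B) - 1) = -1 - (-1 + B² - 2*B) = -1 + (1 - B² + 2*B) = -B² + 2*B)
-32*(X(O) + j) = -32*(-7*(2 - 1*(-7)) + 23/7) = -32*(-7*(2 + 7) + 23/7) = -32*(-7*9 + 23/7) = -32*(-63 + 23/7) = -32*(-418/7) = 13376/7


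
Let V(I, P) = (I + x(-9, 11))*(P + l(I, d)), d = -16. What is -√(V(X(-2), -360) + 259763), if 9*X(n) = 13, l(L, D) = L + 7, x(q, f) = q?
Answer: -7*√433795/9 ≈ -512.27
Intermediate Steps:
l(L, D) = 7 + L
X(n) = 13/9 (X(n) = (⅑)*13 = 13/9)
V(I, P) = (-9 + I)*(7 + I + P) (V(I, P) = (I - 9)*(P + (7 + I)) = (-9 + I)*(7 + I + P))
-√(V(X(-2), -360) + 259763) = -√((-63 + (13/9)² - 9*(-360) - 2*13/9 + (13/9)*(-360)) + 259763) = -√((-63 + 169/81 + 3240 - 26/9 - 520) + 259763) = -√(215152/81 + 259763) = -√(21255955/81) = -7*√433795/9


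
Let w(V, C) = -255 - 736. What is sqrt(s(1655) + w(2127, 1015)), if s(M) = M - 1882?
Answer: I*sqrt(1218) ≈ 34.9*I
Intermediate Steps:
s(M) = -1882 + M
w(V, C) = -991
sqrt(s(1655) + w(2127, 1015)) = sqrt((-1882 + 1655) - 991) = sqrt(-227 - 991) = sqrt(-1218) = I*sqrt(1218)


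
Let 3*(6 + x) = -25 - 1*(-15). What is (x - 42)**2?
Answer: 23716/9 ≈ 2635.1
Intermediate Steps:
x = -28/3 (x = -6 + (-25 - 1*(-15))/3 = -6 + (-25 + 15)/3 = -6 + (1/3)*(-10) = -6 - 10/3 = -28/3 ≈ -9.3333)
(x - 42)**2 = (-28/3 - 42)**2 = (-154/3)**2 = 23716/9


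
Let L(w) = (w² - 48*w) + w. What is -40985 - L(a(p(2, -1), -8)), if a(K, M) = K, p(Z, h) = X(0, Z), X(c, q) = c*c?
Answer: -40985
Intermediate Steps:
X(c, q) = c²
p(Z, h) = 0 (p(Z, h) = 0² = 0)
L(w) = w² - 47*w
-40985 - L(a(p(2, -1), -8)) = -40985 - 0*(-47 + 0) = -40985 - 0*(-47) = -40985 - 1*0 = -40985 + 0 = -40985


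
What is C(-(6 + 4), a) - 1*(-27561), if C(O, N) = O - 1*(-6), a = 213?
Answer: 27557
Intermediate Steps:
C(O, N) = 6 + O (C(O, N) = O + 6 = 6 + O)
C(-(6 + 4), a) - 1*(-27561) = (6 - (6 + 4)) - 1*(-27561) = (6 - 1*10) + 27561 = (6 - 10) + 27561 = -4 + 27561 = 27557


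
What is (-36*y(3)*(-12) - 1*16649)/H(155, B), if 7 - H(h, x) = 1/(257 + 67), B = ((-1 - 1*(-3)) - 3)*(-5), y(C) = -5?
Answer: -6094116/2267 ≈ -2688.2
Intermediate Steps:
B = 5 (B = ((-1 + 3) - 3)*(-5) = (2 - 3)*(-5) = -1*(-5) = 5)
H(h, x) = 2267/324 (H(h, x) = 7 - 1/(257 + 67) = 7 - 1/324 = 2267/324)
(-36*y(3)*(-12) - 1*16649)/H(155, B) = (-36*(-5)*(-12) - 1*16649)/(2267/324) = (180*(-12) - 16649)*(324/2267) = (-2160 - 16649)*(324/2267) = -18809*324/2267 = -6094116/2267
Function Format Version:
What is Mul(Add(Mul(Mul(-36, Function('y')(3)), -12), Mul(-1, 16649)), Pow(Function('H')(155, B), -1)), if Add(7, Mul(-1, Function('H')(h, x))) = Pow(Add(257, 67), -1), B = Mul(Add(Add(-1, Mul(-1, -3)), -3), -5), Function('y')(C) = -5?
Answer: Rational(-6094116, 2267) ≈ -2688.2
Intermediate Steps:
B = 5 (B = Mul(Add(Add(-1, 3), -3), -5) = Mul(Add(2, -3), -5) = Mul(-1, -5) = 5)
Function('H')(h, x) = Rational(2267, 324) (Function('H')(h, x) = Add(7, Mul(-1, Pow(Add(257, 67), -1))) = Add(7, Mul(-1, Pow(324, -1))) = Add(7, Mul(-1, Rational(1, 324))) = Add(7, Rational(-1, 324)) = Rational(2267, 324))
Mul(Add(Mul(Mul(-36, Function('y')(3)), -12), Mul(-1, 16649)), Pow(Function('H')(155, B), -1)) = Mul(Add(Mul(Mul(-36, -5), -12), Mul(-1, 16649)), Pow(Rational(2267, 324), -1)) = Mul(Add(Mul(180, -12), -16649), Rational(324, 2267)) = Mul(Add(-2160, -16649), Rational(324, 2267)) = Mul(-18809, Rational(324, 2267)) = Rational(-6094116, 2267)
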